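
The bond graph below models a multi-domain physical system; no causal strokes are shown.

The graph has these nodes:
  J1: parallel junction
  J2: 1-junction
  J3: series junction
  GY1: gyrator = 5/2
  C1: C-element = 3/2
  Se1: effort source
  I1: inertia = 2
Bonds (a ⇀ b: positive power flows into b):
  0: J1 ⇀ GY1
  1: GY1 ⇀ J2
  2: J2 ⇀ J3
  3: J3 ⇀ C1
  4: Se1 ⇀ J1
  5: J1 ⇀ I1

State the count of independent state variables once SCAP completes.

2  (C1, I1 all integral)

#4 stroke→J1  (source Se1 imposes e)
#0 stroke→GY1  (J1: bond 4 brought effort, rest push out)
#5 stroke→I1  (common-e at J1 fixed by 4)
#1 stroke→GY1  (GY GY1: same side as bond 0)
#2 stroke→J2  (J2 flow already set via bond 1)
#3 stroke→J3  (J3: bond 2 brought flow, rest push out)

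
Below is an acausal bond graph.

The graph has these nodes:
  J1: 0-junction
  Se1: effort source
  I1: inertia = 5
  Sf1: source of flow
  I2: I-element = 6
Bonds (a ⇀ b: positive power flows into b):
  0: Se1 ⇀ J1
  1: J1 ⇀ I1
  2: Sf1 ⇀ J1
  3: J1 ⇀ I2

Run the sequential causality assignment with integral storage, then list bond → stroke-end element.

bond 0 stroke at J1
bond 1 stroke at I1
bond 2 stroke at Sf1
bond 3 stroke at I2

bond 0 stroke at J1  (Se1 fixes effort; stroke away)
bond 2 stroke at Sf1  (Sf1: flow source, stroke at near end)
bond 1 stroke at I1  (0-jn J1 has e-setter on 0)
bond 3 stroke at I2  (common-e at J1 fixed by 0)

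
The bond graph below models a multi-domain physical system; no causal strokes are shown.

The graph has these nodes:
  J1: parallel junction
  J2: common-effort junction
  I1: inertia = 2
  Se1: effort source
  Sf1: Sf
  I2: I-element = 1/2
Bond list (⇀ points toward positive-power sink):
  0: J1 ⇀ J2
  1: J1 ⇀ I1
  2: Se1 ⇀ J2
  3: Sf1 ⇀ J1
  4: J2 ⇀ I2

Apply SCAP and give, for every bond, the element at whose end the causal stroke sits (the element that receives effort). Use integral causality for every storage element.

β2 stroke at J2  (Se1: effort source, stroke at far end)
β3 stroke at Sf1  (Sf1: flow source, stroke at near end)
β0 stroke at J1  (common-e at J2 fixed by 2)
β4 stroke at I2  (J2: bond 2 brought effort, rest push out)
β1 stroke at I1  (J1 effort already set via bond 0)

β0 →J1
β1 →I1
β2 →J2
β3 →Sf1
β4 →I2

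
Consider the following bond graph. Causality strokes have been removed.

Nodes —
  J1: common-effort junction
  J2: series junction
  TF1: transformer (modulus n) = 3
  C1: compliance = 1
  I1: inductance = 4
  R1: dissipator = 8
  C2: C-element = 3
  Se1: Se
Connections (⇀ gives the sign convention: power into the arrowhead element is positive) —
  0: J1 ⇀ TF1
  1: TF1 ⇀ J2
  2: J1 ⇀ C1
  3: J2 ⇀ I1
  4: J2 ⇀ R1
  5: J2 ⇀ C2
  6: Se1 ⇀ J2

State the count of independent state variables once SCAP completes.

#6 →J2  (Se1: effort source, stroke at far end)
#2 →J1  (prefer integral on C1)
#0 →TF1  (common-e at J1 fixed by 2)
#1 →J2  (through TF1, causality passes straight; one stroke at TF1)
#3 →I1  (prefer integral on I1)
#4 →J2  (1-jn J2 has f-setter on 3)
#5 →J2  (1-jn J2 has f-setter on 3)

3  (C1, C2, I1 all integral)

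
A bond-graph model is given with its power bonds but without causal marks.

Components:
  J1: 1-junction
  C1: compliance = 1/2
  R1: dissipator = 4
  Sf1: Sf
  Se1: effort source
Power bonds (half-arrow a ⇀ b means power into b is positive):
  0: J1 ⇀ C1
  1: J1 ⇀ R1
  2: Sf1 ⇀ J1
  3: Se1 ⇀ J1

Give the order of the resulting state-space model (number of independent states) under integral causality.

1  (C1 all integral)

b2 →Sf1  (source Sf1 imposes f)
b3 →J1  (Se1 (Se) sets effort on bond)
b0 →J1  (common-f at J1 fixed by 2)
b1 →J1  (common-f at J1 fixed by 2)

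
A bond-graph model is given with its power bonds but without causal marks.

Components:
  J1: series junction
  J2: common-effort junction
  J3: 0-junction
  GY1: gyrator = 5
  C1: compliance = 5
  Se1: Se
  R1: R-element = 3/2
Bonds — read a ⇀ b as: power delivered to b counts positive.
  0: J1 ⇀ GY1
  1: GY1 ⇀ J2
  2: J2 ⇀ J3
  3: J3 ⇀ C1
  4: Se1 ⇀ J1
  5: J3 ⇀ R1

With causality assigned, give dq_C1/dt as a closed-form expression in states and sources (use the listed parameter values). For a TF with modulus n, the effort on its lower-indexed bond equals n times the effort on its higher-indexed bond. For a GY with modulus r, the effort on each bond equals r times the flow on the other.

b4 →J1  (Se1 (Se) sets effort on bond)
b0 →GY1  (only one flow-in slot at J1)
b1 →GY1  (GY1: gyrator matches bond 0)
b2 →J2  (only one effort-in slot at J2)
b3 →J3  (C1 integral (e out))
b5 →R1  (J3 effort already set via bond 3)

dq_C1/dt = E_Se1/5 - 2*q_C1/15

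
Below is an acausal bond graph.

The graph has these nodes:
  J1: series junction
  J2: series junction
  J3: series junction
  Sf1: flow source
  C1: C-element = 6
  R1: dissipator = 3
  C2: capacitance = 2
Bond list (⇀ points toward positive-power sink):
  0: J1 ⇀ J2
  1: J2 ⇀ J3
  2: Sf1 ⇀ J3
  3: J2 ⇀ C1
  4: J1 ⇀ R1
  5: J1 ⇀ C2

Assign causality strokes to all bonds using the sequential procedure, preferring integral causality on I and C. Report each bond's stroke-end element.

β2 →Sf1  (Sf1 (Sf) sets flow on bond)
β1 →J3  (J3 flow already set via bond 2)
β0 →J2  (J2: bond 1 brought flow, rest push out)
β3 →J2  (common-f at J2 fixed by 1)
β4 →J1  (J1 flow already set via bond 0)
β5 →J1  (J1: bond 0 brought flow, rest push out)

β0 stroke at J2
β1 stroke at J3
β2 stroke at Sf1
β3 stroke at J2
β4 stroke at J1
β5 stroke at J1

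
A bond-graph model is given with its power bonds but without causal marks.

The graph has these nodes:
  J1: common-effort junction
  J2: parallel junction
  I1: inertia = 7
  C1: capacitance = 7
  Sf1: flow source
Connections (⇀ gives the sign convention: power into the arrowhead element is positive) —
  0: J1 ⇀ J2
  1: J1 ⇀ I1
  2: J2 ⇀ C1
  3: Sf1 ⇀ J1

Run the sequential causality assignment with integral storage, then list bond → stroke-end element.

b0 stroke at J1
b1 stroke at I1
b2 stroke at J2
b3 stroke at Sf1

b3 |Sf1  (Sf1 (Sf) sets flow on bond)
b1 |I1  (prefer integral on I1)
b0 |J1  (J1 needs exactly one e-in)
b2 |J2  (J2 needs exactly one e-in)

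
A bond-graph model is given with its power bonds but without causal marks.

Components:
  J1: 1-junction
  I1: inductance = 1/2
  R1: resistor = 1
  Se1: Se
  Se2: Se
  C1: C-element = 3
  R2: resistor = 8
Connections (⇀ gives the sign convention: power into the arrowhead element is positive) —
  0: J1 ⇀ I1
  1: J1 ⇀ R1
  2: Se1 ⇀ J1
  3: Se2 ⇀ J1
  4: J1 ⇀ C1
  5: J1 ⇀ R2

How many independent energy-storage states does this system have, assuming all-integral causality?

bond 2 |J1  (Se1 fixes effort; stroke away)
bond 3 |J1  (source Se2 imposes e)
bond 0 |I1  (I1 integral (f out))
bond 1 |J1  (common-f at J1 fixed by 0)
bond 4 |J1  (J1: bond 0 brought flow, rest push out)
bond 5 |J1  (common-f at J1 fixed by 0)

2  (C1, I1 all integral)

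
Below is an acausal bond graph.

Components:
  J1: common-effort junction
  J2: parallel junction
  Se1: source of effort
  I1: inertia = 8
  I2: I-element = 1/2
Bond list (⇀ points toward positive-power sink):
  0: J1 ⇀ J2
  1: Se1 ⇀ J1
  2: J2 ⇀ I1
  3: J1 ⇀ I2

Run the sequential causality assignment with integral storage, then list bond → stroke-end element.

bond 1 stroke→J1  (Se1: effort source, stroke at far end)
bond 0 stroke→J2  (J1 effort already set via bond 1)
bond 3 stroke→I2  (common-e at J1 fixed by 1)
bond 2 stroke→I1  (J2 effort already set via bond 0)

bond 0 stroke at J2
bond 1 stroke at J1
bond 2 stroke at I1
bond 3 stroke at I2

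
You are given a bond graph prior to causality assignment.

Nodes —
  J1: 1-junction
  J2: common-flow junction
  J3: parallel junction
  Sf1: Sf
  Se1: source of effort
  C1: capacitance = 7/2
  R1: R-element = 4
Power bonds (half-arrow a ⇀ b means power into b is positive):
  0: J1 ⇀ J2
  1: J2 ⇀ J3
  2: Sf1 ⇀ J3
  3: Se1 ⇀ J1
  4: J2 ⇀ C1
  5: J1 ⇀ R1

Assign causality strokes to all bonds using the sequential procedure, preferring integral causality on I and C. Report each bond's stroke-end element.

#0 stroke→J2
#1 stroke→J3
#2 stroke→Sf1
#3 stroke→J1
#4 stroke→J2
#5 stroke→J1

bond 2 |Sf1  (Sf1 (Sf) sets flow on bond)
bond 3 |J1  (Se1: effort source, stroke at far end)
bond 1 |J3  (only one effort-in slot at J3)
bond 0 |J2  (J2: bond 1 brought flow, rest push out)
bond 4 |J2  (J2 flow already set via bond 1)
bond 5 |J1  (J1: bond 0 brought flow, rest push out)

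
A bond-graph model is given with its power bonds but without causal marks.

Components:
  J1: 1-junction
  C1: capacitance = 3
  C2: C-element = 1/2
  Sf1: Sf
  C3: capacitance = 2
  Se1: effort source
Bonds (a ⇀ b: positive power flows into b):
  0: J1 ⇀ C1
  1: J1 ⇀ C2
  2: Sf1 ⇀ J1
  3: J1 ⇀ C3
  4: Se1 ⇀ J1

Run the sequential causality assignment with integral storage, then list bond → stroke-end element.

β2 stroke at Sf1  (Sf1: flow source, stroke at near end)
β4 stroke at J1  (Se1: effort source, stroke at far end)
β0 stroke at J1  (1-jn J1 has f-setter on 2)
β1 stroke at J1  (1-jn J1 has f-setter on 2)
β3 stroke at J1  (J1 flow already set via bond 2)

β0 |J1
β1 |J1
β2 |Sf1
β3 |J1
β4 |J1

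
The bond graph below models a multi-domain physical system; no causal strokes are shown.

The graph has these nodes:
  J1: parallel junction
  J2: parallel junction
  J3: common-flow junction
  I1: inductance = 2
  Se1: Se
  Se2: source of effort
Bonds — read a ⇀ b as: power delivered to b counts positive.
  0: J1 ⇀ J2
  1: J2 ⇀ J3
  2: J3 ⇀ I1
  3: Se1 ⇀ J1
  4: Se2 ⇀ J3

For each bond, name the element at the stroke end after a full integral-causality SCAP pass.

b0 stroke at J2
b1 stroke at J3
b2 stroke at I1
b3 stroke at J1
b4 stroke at J3

bond 3 →J1  (source Se1 imposes e)
bond 4 →J3  (Se2 fixes effort; stroke away)
bond 0 →J2  (J1 effort already set via bond 3)
bond 1 →J3  (J2 effort already set via bond 0)
bond 2 →I1  (J3 needs exactly one f-in)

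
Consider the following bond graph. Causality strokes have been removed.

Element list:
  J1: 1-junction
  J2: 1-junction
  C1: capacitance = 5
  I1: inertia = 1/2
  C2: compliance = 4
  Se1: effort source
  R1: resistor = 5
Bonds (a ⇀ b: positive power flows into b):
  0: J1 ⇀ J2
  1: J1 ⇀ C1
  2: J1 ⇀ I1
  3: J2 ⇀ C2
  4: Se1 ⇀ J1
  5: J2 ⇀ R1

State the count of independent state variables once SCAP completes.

b4 →J1  (Se1: effort source, stroke at far end)
b1 →J1  (C1: C, integral causality)
b2 →I1  (prefer integral on I1)
b0 →J1  (common-f at J1 fixed by 2)
b3 →J2  (J2: bond 0 brought flow, rest push out)
b5 →J2  (J2: bond 0 brought flow, rest push out)

3  (C1, C2, I1 all integral)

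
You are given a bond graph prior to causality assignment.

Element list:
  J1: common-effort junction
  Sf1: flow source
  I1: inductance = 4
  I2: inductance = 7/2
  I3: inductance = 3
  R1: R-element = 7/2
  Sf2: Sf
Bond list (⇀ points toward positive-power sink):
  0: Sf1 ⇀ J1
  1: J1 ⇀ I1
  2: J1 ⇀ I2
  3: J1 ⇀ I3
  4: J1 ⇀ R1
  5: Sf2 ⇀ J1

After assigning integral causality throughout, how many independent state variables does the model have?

3  (I1, I2, I3 all integral)

b0 →Sf1  (Sf1: flow source, stroke at near end)
b5 →Sf2  (Sf2: flow source, stroke at near end)
b1 →I1  (I1: I, integral causality)
b2 →I2  (prefer integral on I2)
b3 →I3  (I3 integral (f out))
b4 →J1  (J1 needs exactly one e-in)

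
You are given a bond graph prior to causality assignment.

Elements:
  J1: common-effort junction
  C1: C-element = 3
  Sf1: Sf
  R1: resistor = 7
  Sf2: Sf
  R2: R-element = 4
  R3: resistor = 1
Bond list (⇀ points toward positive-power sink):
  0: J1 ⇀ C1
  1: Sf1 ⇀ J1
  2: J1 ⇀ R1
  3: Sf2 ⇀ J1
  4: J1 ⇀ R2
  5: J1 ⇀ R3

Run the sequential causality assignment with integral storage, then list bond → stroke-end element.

#1 →Sf1  (Sf1: flow source, stroke at near end)
#3 →Sf2  (Sf2 (Sf) sets flow on bond)
#0 →J1  (C1 integral (e out))
#2 →R1  (common-e at J1 fixed by 0)
#4 →R2  (J1 effort already set via bond 0)
#5 →R3  (J1: bond 0 brought effort, rest push out)

b0 |J1
b1 |Sf1
b2 |R1
b3 |Sf2
b4 |R2
b5 |R3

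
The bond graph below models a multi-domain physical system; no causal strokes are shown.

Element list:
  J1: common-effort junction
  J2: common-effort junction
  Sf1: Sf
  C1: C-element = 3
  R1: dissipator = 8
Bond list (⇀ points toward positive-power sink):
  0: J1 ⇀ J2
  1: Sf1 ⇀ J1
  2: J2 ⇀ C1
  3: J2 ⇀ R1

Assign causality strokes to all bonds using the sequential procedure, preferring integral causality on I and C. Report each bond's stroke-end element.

β1 stroke→Sf1  (Sf1: flow source, stroke at near end)
β0 stroke→J1  (J1 needs exactly one e-in)
β2 stroke→J2  (prefer integral on C1)
β3 stroke→R1  (0-jn J2 has e-setter on 2)

#0 |J1
#1 |Sf1
#2 |J2
#3 |R1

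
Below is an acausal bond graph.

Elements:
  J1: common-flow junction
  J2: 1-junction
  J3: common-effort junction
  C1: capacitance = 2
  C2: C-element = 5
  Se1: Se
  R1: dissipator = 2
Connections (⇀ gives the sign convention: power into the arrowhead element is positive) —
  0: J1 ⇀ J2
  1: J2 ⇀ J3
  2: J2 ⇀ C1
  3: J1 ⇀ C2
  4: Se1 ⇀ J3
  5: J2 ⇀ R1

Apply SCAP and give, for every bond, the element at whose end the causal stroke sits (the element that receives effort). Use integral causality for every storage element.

bond 0 |J2
bond 1 |J2
bond 2 |J2
bond 3 |J1
bond 4 |J3
bond 5 |R1

bond 4 stroke at J3  (Se1 (Se) sets effort on bond)
bond 1 stroke at J2  (0-jn J3 has e-setter on 4)
bond 2 stroke at J2  (C1 outputs effort q/C1)
bond 3 stroke at J1  (prefer integral on C2)
bond 0 stroke at J2  (closing 1-jn rule on J1)
bond 5 stroke at R1  (J2 needs exactly one f-in)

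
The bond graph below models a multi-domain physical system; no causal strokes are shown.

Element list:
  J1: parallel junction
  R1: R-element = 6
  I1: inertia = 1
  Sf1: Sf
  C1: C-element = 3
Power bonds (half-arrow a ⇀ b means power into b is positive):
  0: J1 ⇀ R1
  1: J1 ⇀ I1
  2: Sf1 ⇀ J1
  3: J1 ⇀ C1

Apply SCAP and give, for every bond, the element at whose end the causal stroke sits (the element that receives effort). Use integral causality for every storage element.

β2 stroke→Sf1  (Sf1 fixes flow; stroke at Sf1)
β1 stroke→I1  (I1 integral (f out))
β3 stroke→J1  (prefer integral on C1)
β0 stroke→R1  (common-e at J1 fixed by 3)

β0 stroke→R1
β1 stroke→I1
β2 stroke→Sf1
β3 stroke→J1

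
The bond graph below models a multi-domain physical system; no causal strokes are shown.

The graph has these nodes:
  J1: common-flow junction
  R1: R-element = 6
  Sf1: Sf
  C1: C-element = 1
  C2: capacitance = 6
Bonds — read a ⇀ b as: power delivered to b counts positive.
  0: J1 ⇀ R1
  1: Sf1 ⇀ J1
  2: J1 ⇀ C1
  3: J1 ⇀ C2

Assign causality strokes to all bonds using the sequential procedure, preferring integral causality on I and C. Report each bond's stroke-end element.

b1 stroke→Sf1  (Sf1 (Sf) sets flow on bond)
b0 stroke→J1  (1-jn J1 has f-setter on 1)
b2 stroke→J1  (common-f at J1 fixed by 1)
b3 stroke→J1  (J1 flow already set via bond 1)

β0 stroke→J1
β1 stroke→Sf1
β2 stroke→J1
β3 stroke→J1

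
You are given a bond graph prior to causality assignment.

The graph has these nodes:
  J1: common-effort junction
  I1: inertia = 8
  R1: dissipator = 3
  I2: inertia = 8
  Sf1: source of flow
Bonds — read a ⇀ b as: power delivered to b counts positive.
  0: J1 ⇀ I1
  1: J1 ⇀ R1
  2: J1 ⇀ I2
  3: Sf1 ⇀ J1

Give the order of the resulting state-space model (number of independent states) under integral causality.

bond 3 stroke→Sf1  (Sf1 (Sf) sets flow on bond)
bond 0 stroke→I1  (I1: I, integral causality)
bond 2 stroke→I2  (I2 integral (f out))
bond 1 stroke→J1  (closing 0-jn rule on J1)

2  (I1, I2 all integral)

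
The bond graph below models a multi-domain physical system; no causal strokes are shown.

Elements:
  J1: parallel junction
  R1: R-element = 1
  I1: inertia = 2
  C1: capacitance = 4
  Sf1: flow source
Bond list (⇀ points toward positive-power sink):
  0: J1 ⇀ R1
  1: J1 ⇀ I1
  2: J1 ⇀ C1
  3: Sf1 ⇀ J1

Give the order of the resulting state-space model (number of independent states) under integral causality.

2  (C1, I1 all integral)

#3 |Sf1  (Sf1 fixes flow; stroke at Sf1)
#1 |I1  (prefer integral on I1)
#2 |J1  (C1 outputs effort q/C1)
#0 |R1  (J1 effort already set via bond 2)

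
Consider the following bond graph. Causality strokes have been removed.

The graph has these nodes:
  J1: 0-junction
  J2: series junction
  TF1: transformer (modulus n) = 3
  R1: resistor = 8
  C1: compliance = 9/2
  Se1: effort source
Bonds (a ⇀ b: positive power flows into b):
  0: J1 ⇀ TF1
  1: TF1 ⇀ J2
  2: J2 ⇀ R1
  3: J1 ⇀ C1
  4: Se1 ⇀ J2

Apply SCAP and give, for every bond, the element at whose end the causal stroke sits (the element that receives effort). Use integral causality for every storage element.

β0 |TF1
β1 |J2
β2 |R1
β3 |J1
β4 |J2

b4 stroke→J2  (Se1 (Se) sets effort on bond)
b3 stroke→J1  (C1 integral (e out))
b0 stroke→TF1  (J1 effort already set via bond 3)
b1 stroke→J2  (through TF1, causality passes straight; one stroke at TF1)
b2 stroke→R1  (J2: last free bond brings flow in)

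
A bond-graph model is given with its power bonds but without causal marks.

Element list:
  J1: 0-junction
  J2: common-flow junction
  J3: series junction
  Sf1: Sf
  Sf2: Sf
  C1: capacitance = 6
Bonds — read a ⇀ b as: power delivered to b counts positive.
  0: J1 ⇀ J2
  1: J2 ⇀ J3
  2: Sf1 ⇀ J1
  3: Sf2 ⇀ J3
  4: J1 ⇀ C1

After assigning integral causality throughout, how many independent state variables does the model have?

β2 |Sf1  (Sf1 (Sf) sets flow on bond)
β3 |Sf2  (Sf2 fixes flow; stroke at Sf2)
β1 |J3  (J3 flow already set via bond 3)
β0 |J2  (common-f at J2 fixed by 1)
β4 |J1  (J1: last free bond brings effort in)

1  (C1 all integral)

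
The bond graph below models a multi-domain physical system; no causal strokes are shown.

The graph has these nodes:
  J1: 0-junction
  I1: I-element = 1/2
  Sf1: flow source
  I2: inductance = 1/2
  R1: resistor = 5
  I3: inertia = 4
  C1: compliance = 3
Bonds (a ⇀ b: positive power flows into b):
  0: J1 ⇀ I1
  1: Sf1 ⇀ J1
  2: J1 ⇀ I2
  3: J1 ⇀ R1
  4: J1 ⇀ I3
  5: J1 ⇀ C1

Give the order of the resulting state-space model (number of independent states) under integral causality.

4  (C1, I1, I2, I3 all integral)

β1 →Sf1  (Sf1 fixes flow; stroke at Sf1)
β0 →I1  (I1: I, integral causality)
β2 →I2  (I2: I, integral causality)
β4 →I3  (I3 outputs flow p/I3)
β5 →J1  (prefer integral on C1)
β3 →R1  (0-jn J1 has e-setter on 5)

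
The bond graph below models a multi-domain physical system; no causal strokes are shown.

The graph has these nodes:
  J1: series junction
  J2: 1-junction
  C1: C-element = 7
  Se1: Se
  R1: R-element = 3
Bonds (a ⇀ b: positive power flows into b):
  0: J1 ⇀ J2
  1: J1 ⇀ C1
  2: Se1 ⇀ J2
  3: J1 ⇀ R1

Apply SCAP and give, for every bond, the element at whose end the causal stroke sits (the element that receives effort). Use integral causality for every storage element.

β0 stroke at J1
β1 stroke at J1
β2 stroke at J2
β3 stroke at R1

b2 →J2  (Se1 (Se) sets effort on bond)
b0 →J1  (only one flow-in slot at J2)
b1 →J1  (prefer integral on C1)
b3 →R1  (closing 1-jn rule on J1)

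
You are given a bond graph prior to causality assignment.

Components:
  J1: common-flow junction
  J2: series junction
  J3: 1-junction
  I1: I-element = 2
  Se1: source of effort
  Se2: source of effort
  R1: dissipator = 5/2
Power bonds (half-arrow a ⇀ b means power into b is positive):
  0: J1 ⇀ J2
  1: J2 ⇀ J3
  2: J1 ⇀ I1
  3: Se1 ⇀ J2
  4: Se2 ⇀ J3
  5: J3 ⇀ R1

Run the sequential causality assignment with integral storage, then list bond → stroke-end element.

bond 0 →J1
bond 1 →J2
bond 2 →I1
bond 3 →J2
bond 4 →J3
bond 5 →J3

β3 |J2  (Se1 fixes effort; stroke away)
β4 |J3  (Se2 fixes effort; stroke away)
β2 |I1  (prefer integral on I1)
β0 |J1  (J1: bond 2 brought flow, rest push out)
β1 |J2  (common-f at J2 fixed by 0)
β5 |J3  (1-jn J3 has f-setter on 1)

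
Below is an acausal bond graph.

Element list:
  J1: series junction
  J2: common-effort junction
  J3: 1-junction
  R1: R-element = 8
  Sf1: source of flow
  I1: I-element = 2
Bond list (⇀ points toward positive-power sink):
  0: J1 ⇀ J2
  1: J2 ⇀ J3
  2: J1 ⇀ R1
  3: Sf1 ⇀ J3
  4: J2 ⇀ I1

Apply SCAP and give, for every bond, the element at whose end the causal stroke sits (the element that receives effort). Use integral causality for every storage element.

β0 |J2
β1 |J3
β2 |J1
β3 |Sf1
β4 |I1

#3 stroke→Sf1  (Sf1: flow source, stroke at near end)
#1 stroke→J3  (J3: bond 3 brought flow, rest push out)
#4 stroke→I1  (I1: I, integral causality)
#0 stroke→J2  (J2: last free bond brings effort in)
#2 stroke→J1  (J1 flow already set via bond 0)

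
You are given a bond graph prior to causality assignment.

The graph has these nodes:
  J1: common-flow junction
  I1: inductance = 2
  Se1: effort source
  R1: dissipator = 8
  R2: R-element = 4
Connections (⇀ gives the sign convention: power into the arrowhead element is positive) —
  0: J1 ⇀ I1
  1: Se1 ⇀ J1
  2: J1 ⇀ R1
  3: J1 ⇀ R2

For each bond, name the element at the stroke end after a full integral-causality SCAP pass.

#1 stroke→J1  (Se1 (Se) sets effort on bond)
#0 stroke→I1  (prefer integral on I1)
#2 stroke→J1  (common-f at J1 fixed by 0)
#3 stroke→J1  (J1 flow already set via bond 0)

bond 0 stroke→I1
bond 1 stroke→J1
bond 2 stroke→J1
bond 3 stroke→J1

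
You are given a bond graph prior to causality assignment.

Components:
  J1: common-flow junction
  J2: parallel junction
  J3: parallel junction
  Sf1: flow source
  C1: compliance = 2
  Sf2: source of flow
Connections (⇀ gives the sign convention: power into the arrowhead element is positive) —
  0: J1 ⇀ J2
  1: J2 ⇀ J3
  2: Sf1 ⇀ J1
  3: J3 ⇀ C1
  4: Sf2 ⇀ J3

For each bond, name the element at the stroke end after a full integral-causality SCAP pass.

β2 stroke at Sf1  (Sf1 fixes flow; stroke at Sf1)
β4 stroke at Sf2  (Sf2: flow source, stroke at near end)
β0 stroke at J1  (J1: bond 2 brought flow, rest push out)
β1 stroke at J2  (J2: last free bond brings effort in)
β3 stroke at J3  (J3: last free bond brings effort in)

β0 stroke at J1
β1 stroke at J2
β2 stroke at Sf1
β3 stroke at J3
β4 stroke at Sf2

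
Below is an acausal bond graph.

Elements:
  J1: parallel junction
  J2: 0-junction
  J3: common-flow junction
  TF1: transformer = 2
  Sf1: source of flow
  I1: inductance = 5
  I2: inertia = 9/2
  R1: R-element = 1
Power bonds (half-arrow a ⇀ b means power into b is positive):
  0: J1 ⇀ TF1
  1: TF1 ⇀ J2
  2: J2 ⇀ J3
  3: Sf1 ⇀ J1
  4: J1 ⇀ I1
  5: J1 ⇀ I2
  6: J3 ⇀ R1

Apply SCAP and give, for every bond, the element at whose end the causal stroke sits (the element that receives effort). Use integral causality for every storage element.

b3 →Sf1  (Sf1: flow source, stroke at near end)
b4 →I1  (prefer integral on I1)
b5 →I2  (I2 outputs flow p/I2)
b0 →J1  (J1 needs exactly one e-in)
b1 →TF1  (TF1 one-in-one-out from 0)
b2 →J2  (only one effort-in slot at J2)
b6 →J3  (J3: bond 2 brought flow, rest push out)

β0 →J1
β1 →TF1
β2 →J2
β3 →Sf1
β4 →I1
β5 →I2
β6 →J3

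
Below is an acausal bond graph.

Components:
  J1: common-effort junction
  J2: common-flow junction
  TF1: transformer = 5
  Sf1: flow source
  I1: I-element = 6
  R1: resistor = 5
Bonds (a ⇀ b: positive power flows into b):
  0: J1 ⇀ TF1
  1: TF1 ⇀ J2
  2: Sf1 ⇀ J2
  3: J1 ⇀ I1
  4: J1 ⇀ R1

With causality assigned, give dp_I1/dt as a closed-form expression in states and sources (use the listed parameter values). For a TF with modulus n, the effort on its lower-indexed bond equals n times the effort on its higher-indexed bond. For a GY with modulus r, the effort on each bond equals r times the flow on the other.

β2 →Sf1  (source Sf1 imposes f)
β1 →J2  (J2 flow already set via bond 2)
β0 →TF1  (TF1 one-in-one-out from 1)
β3 →I1  (prefer integral on I1)
β4 →J1  (only one effort-in slot at J1)

dp_I1/dt = -F_Sf1 - 5*p_I1/6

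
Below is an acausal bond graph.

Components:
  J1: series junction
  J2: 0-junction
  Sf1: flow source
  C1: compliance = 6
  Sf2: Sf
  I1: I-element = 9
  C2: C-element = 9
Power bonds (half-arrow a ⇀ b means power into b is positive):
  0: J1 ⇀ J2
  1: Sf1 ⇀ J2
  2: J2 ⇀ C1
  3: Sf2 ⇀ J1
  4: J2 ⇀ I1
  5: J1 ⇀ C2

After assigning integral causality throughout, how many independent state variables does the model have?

b1 stroke→Sf1  (Sf1 (Sf) sets flow on bond)
b3 stroke→Sf2  (Sf2: flow source, stroke at near end)
b0 stroke→J1  (common-f at J1 fixed by 3)
b5 stroke→J1  (J1 flow already set via bond 3)
b2 stroke→J2  (C1 outputs effort q/C1)
b4 stroke→I1  (common-e at J2 fixed by 2)

3  (C1, C2, I1 all integral)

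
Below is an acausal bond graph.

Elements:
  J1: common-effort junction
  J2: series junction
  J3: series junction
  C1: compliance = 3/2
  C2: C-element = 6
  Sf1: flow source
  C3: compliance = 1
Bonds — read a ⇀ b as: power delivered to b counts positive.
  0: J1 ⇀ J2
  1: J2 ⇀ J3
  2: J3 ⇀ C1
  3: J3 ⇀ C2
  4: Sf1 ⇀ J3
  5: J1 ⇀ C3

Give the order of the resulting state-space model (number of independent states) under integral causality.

3  (C1, C2, C3 all integral)

#4 stroke at Sf1  (Sf1 fixes flow; stroke at Sf1)
#1 stroke at J3  (common-f at J3 fixed by 4)
#2 stroke at J3  (1-jn J3 has f-setter on 4)
#3 stroke at J3  (1-jn J3 has f-setter on 4)
#0 stroke at J2  (1-jn J2 has f-setter on 1)
#5 stroke at J1  (closing 0-jn rule on J1)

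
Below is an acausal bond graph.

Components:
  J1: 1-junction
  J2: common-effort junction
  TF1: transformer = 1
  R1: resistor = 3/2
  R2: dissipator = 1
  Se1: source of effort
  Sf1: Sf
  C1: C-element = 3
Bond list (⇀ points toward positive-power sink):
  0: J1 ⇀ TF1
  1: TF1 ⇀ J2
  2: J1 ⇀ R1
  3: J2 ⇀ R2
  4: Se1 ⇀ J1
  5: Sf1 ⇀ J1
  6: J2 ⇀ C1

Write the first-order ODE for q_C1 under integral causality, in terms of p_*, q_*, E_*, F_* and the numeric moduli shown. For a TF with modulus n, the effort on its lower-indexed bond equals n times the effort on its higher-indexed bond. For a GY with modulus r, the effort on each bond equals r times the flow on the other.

dq_C1/dt = F_Sf1 - q_C1/3

bond 4 →J1  (source Se1 imposes e)
bond 5 →Sf1  (Sf1: flow source, stroke at near end)
bond 0 →J1  (1-jn J1 has f-setter on 5)
bond 2 →J1  (J1: bond 5 brought flow, rest push out)
bond 1 →TF1  (TF1: transformer flips bond 0)
bond 6 →J2  (C1 outputs effort q/C1)
bond 3 →R2  (J2 effort already set via bond 6)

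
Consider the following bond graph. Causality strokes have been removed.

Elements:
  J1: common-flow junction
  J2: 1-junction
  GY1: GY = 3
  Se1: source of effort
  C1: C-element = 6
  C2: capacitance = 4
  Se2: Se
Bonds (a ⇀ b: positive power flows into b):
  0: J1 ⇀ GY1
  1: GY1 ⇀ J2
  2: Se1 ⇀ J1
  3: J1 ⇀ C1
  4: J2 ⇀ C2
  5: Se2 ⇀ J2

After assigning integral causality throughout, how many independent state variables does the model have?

β2 →J1  (Se1 fixes effort; stroke away)
β5 →J2  (source Se2 imposes e)
β3 →J1  (C1: C, integral causality)
β0 →GY1  (J1: last free bond brings flow in)
β1 →GY1  (through GY1, causality inverts; strokes same side of GY1)
β4 →J2  (1-jn J2 has f-setter on 1)

2  (C1, C2 all integral)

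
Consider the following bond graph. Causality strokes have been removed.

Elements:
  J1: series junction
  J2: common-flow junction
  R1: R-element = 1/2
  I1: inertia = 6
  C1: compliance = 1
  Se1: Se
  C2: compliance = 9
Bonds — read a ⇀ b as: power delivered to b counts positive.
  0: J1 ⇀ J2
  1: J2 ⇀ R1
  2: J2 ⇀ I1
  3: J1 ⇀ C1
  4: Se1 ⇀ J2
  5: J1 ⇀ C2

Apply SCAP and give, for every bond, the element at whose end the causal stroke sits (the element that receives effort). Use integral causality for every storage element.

β4 |J2  (Se1: effort source, stroke at far end)
β2 |I1  (I1 integral (f out))
β0 |J2  (1-jn J2 has f-setter on 2)
β1 |J2  (J2 flow already set via bond 2)
β3 |J1  (J1: bond 0 brought flow, rest push out)
β5 |J1  (common-f at J1 fixed by 0)

β0 |J2
β1 |J2
β2 |I1
β3 |J1
β4 |J2
β5 |J1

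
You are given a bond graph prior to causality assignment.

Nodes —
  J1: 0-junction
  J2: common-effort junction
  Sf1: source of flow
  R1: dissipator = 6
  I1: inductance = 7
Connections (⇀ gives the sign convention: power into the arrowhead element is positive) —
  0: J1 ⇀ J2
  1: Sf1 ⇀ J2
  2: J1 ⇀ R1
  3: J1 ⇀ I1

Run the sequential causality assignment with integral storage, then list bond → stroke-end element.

b0 stroke→J2
b1 stroke→Sf1
b2 stroke→J1
b3 stroke→I1

bond 1 |Sf1  (source Sf1 imposes f)
bond 0 |J2  (only one effort-in slot at J2)
bond 3 |I1  (I1: I, integral causality)
bond 2 |J1  (closing 0-jn rule on J1)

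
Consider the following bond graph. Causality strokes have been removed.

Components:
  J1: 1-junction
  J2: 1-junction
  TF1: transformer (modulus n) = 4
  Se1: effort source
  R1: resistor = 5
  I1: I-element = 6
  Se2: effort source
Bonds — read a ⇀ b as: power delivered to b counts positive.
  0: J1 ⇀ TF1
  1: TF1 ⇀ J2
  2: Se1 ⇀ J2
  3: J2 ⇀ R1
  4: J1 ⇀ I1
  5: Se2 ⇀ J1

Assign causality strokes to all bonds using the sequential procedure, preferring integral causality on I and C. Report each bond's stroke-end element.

b0 →J1
b1 →TF1
b2 →J2
b3 →J2
b4 →I1
b5 →J1

β2 stroke at J2  (Se1: effort source, stroke at far end)
β5 stroke at J1  (source Se2 imposes e)
β4 stroke at I1  (prefer integral on I1)
β0 stroke at J1  (common-f at J1 fixed by 4)
β1 stroke at TF1  (TF1: transformer flips bond 0)
β3 stroke at J2  (J2 flow already set via bond 1)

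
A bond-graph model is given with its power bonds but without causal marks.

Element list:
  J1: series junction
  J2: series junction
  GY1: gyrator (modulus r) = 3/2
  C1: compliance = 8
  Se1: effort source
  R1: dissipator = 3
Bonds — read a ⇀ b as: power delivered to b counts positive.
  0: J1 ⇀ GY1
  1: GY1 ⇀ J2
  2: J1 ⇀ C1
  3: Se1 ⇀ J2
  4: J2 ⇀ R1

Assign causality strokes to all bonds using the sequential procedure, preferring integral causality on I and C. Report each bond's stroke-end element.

#3 |J2  (Se1 fixes effort; stroke away)
#2 |J1  (C1 outputs effort q/C1)
#0 |GY1  (J1: last free bond brings flow in)
#1 |GY1  (GY GY1: same side as bond 0)
#4 |J2  (J2 flow already set via bond 1)

bond 0 stroke→GY1
bond 1 stroke→GY1
bond 2 stroke→J1
bond 3 stroke→J2
bond 4 stroke→J2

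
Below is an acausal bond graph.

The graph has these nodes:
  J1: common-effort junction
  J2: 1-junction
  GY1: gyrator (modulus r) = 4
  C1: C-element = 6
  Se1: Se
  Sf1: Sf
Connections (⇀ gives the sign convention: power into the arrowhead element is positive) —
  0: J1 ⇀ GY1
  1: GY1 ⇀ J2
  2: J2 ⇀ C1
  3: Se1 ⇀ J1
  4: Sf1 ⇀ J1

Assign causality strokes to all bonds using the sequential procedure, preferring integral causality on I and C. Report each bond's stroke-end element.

b3 →J1  (Se1 fixes effort; stroke away)
b4 →Sf1  (source Sf1 imposes f)
b0 →GY1  (J1: bond 3 brought effort, rest push out)
b1 →GY1  (GY GY1: same side as bond 0)
b2 →J2  (common-f at J2 fixed by 1)

β0 stroke→GY1
β1 stroke→GY1
β2 stroke→J2
β3 stroke→J1
β4 stroke→Sf1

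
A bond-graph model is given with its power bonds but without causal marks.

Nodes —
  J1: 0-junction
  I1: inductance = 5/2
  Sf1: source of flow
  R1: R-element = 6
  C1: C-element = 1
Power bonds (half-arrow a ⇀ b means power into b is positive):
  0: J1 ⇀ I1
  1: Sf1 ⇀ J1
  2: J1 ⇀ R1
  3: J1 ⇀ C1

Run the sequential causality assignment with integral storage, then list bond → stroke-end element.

bond 1 →Sf1  (Sf1: flow source, stroke at near end)
bond 0 →I1  (prefer integral on I1)
bond 3 →J1  (C1: C, integral causality)
bond 2 →R1  (0-jn J1 has e-setter on 3)

bond 0 →I1
bond 1 →Sf1
bond 2 →R1
bond 3 →J1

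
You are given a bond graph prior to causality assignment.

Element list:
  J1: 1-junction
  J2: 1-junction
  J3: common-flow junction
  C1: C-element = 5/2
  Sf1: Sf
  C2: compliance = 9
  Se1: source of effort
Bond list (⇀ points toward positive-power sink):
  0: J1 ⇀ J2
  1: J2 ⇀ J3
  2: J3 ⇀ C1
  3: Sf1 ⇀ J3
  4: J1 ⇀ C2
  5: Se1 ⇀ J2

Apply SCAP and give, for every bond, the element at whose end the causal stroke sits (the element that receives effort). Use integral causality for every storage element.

b3 stroke→Sf1  (Sf1 (Sf) sets flow on bond)
b5 stroke→J2  (source Se1 imposes e)
b1 stroke→J3  (J3 flow already set via bond 3)
b2 stroke→J3  (common-f at J3 fixed by 3)
b0 stroke→J2  (J2: bond 1 brought flow, rest push out)
b4 stroke→J1  (J1 flow already set via bond 0)

bond 0 stroke→J2
bond 1 stroke→J3
bond 2 stroke→J3
bond 3 stroke→Sf1
bond 4 stroke→J1
bond 5 stroke→J2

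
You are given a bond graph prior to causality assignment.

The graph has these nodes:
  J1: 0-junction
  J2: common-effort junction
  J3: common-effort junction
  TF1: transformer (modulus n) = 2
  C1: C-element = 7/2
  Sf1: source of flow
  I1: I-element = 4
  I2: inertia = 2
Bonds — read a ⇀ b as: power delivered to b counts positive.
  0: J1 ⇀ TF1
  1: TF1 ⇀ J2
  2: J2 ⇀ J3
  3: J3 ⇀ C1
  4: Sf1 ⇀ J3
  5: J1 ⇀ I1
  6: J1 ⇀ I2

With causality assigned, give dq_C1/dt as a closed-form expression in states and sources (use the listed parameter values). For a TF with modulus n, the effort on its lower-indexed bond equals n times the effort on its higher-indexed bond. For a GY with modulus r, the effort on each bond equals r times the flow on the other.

#4 |Sf1  (Sf1: flow source, stroke at near end)
#3 |J3  (C1 outputs effort q/C1)
#2 |J2  (common-e at J3 fixed by 3)
#1 |TF1  (J2 effort already set via bond 2)
#0 |J1  (TF1 one-in-one-out from 1)
#5 |I1  (J1: bond 0 brought effort, rest push out)
#6 |I2  (J1 effort already set via bond 0)

dq_C1/dt = F_Sf1 - p_I1/2 - p_I2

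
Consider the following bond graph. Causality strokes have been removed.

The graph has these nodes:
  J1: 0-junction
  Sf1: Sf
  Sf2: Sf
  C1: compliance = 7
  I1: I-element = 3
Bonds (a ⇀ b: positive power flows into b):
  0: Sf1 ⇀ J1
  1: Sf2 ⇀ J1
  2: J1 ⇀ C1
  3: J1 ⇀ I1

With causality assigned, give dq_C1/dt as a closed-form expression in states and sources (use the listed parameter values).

dq_C1/dt = F_Sf1 + F_Sf2 - p_I1/3

bond 0 stroke at Sf1  (Sf1 fixes flow; stroke at Sf1)
bond 1 stroke at Sf2  (Sf2 fixes flow; stroke at Sf2)
bond 2 stroke at J1  (prefer integral on C1)
bond 3 stroke at I1  (J1 effort already set via bond 2)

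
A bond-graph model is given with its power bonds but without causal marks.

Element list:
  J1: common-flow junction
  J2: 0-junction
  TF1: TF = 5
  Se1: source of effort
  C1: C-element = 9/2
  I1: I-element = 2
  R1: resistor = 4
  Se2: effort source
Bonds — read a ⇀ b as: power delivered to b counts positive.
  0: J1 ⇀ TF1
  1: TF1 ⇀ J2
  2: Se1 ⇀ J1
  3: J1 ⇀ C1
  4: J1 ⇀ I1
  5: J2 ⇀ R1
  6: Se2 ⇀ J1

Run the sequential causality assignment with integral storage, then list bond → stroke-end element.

β0 stroke→J1
β1 stroke→TF1
β2 stroke→J1
β3 stroke→J1
β4 stroke→I1
β5 stroke→J2
β6 stroke→J1

b2 stroke→J1  (Se1: effort source, stroke at far end)
b6 stroke→J1  (Se2 (Se) sets effort on bond)
b3 stroke→J1  (C1 integral (e out))
b4 stroke→I1  (I1 outputs flow p/I1)
b0 stroke→J1  (J1 flow already set via bond 4)
b1 stroke→TF1  (TF1 one-in-one-out from 0)
b5 stroke→J2  (J2: last free bond brings effort in)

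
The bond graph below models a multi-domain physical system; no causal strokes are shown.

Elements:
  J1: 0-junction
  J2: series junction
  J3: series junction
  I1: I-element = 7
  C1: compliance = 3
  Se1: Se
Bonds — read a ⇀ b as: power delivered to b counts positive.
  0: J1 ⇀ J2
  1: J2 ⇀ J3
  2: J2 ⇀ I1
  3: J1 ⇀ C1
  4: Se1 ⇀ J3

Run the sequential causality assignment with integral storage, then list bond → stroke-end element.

β0 →J2
β1 →J2
β2 →I1
β3 →J1
β4 →J3

b4 stroke at J3  (Se1 (Se) sets effort on bond)
b1 stroke at J2  (J3 needs exactly one f-in)
b2 stroke at I1  (I1: I, integral causality)
b0 stroke at J2  (J2: bond 2 brought flow, rest push out)
b3 stroke at J1  (J1 needs exactly one e-in)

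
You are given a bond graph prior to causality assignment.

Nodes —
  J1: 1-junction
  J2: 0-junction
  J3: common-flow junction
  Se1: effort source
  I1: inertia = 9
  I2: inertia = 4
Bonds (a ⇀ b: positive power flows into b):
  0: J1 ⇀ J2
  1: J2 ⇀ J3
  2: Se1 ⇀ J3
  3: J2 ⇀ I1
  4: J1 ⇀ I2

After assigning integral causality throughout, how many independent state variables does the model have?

β2 →J3  (Se1 fixes effort; stroke away)
β1 →J2  (closing 1-jn rule on J3)
β0 →J1  (J2 effort already set via bond 1)
β3 →I1  (0-jn J2 has e-setter on 1)
β4 →I2  (closing 1-jn rule on J1)

2  (I1, I2 all integral)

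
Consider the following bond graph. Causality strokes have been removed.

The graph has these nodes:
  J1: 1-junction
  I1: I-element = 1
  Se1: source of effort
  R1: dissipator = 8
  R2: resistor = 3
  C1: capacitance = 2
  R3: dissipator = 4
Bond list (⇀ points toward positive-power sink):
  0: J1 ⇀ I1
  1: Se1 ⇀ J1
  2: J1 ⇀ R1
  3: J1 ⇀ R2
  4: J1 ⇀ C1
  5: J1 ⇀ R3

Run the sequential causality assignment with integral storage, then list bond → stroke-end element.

bond 0 stroke→I1
bond 1 stroke→J1
bond 2 stroke→J1
bond 3 stroke→J1
bond 4 stroke→J1
bond 5 stroke→J1

bond 1 stroke→J1  (Se1: effort source, stroke at far end)
bond 0 stroke→I1  (prefer integral on I1)
bond 2 stroke→J1  (J1: bond 0 brought flow, rest push out)
bond 3 stroke→J1  (J1: bond 0 brought flow, rest push out)
bond 4 stroke→J1  (common-f at J1 fixed by 0)
bond 5 stroke→J1  (1-jn J1 has f-setter on 0)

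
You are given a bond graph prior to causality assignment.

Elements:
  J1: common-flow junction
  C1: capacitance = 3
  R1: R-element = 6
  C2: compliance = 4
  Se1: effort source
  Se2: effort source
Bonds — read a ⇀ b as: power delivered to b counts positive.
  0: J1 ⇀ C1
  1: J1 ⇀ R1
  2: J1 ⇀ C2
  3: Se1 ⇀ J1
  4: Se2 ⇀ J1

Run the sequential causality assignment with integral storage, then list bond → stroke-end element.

β0 →J1
β1 →R1
β2 →J1
β3 →J1
β4 →J1

bond 3 |J1  (Se1 fixes effort; stroke away)
bond 4 |J1  (Se2: effort source, stroke at far end)
bond 0 |J1  (C1 integral (e out))
bond 2 |J1  (C2 outputs effort q/C2)
bond 1 |R1  (J1 needs exactly one f-in)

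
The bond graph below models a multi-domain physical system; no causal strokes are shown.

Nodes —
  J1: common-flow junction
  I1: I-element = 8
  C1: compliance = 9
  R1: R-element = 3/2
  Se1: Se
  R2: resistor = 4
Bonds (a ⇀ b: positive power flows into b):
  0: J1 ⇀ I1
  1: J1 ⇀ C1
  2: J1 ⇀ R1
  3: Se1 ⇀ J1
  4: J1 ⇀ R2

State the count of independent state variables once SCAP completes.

β3 →J1  (Se1 fixes effort; stroke away)
β0 →I1  (prefer integral on I1)
β1 →J1  (1-jn J1 has f-setter on 0)
β2 →J1  (common-f at J1 fixed by 0)
β4 →J1  (1-jn J1 has f-setter on 0)

2  (C1, I1 all integral)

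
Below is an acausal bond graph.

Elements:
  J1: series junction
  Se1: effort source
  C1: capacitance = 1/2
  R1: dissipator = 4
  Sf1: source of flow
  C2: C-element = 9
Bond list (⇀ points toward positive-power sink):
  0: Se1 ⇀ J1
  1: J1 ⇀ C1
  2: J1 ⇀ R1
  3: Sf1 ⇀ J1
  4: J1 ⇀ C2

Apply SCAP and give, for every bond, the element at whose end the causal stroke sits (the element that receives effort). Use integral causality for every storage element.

b0 |J1
b1 |J1
b2 |J1
b3 |Sf1
b4 |J1

#0 stroke at J1  (source Se1 imposes e)
#3 stroke at Sf1  (Sf1: flow source, stroke at near end)
#1 stroke at J1  (J1 flow already set via bond 3)
#2 stroke at J1  (J1: bond 3 brought flow, rest push out)
#4 stroke at J1  (1-jn J1 has f-setter on 3)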